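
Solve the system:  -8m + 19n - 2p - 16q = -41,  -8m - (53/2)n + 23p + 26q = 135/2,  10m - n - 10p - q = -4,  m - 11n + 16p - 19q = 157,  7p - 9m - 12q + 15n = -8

Row-reduce:
R1 ← R1 / (-8).
R2 ← R2 + 8·R1.
R3 ← R3 − 10·R1.
R4 ← R4 − 1·R1.
R5 ← R5 + 9·R1.
R2 ← R2 / (-91/2).
R1 ← R1 + 19/8·R2.
R3 ← R3 − 91/4·R2.
R4 ← R4 + 69/8·R2.
R5 ← R5 + 51/8·R2.
Swap R3 and R4.
R3 ← R3 / (1002/91).
R1 ← R1 + 96/91·R3.
R2 ← R2 + 50/91·R3.
R5 ← R5 − 523/91·R3.
Swap R4 and R5.
R4 ← R4 / (10175/668).
R1 ← R1 + 991/334·R4.
R2 ← R2 + 791/334·R4.
R3 ← R3 + 1757/668·R4.
Row 5 reduces to 0 = -1, a contradiction. The system is inconsistent.

no solution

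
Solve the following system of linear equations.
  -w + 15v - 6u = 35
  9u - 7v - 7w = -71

infinitely many solutions

Row-reduce:
R1 ← R1 / (-6).
R2 ← R2 − 9·R1.
R2 ← R2 / (31/2).
R1 ← R1 + 5/2·R2.
Rank is 2 with 3 unknowns, leaving w free.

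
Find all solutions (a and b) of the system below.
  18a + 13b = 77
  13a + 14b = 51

Row-reduce the augmented matrix:
R1 ← R1 / (18).
R2 ← R2 − 13·R1.
R2 ← R2 / (83/18).
R1 ← R1 − 13/18·R2.
Reading off the reduced rows gives a = 5, b = -1.

a = 5, b = -1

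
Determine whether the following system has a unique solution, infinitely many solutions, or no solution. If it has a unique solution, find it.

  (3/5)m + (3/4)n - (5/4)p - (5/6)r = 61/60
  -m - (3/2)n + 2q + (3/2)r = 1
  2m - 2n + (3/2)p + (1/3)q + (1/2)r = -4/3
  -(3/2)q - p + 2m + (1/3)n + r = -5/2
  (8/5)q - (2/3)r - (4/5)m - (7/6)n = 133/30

m = -3/2, n = -3, p = -2, q = -1, r = -2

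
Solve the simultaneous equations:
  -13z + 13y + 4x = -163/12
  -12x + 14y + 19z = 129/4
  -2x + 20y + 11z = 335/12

x = 2/3, y = 1/2, z = 7/4

Row-reduce the augmented matrix:
R1 ← R1 / (4).
R2 ← R2 + 12·R1.
R3 ← R3 + 2·R1.
R2 ← R2 / (53).
R1 ← R1 − 13/4·R2.
R3 ← R3 − 53/2·R2.
R3 ← R3 / (29/2).
R1 ← R1 + 429/212·R3.
R2 ← R2 + 20/53·R3.
Reading off the reduced rows gives x = 2/3, y = 1/2, z = 7/4.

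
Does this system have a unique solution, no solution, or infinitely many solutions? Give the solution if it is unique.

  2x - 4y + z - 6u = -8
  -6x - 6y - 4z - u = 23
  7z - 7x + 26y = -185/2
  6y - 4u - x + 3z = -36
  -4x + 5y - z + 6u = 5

no solution

Row-reduce:
R1 ← R1 / (2).
R2 ← R2 + 6·R1.
R3 ← R3 + 7·R1.
R4 ← R4 + 1·R1.
R5 ← R5 + 4·R1.
R2 ← R2 / (-18).
R1 ← R1 + 2·R2.
R3 ← R3 − 12·R2.
R4 ← R4 − 4·R2.
R5 ← R5 + 3·R2.
R3 ← R3 / (59/6).
R1 ← R1 − 11/18·R3.
R2 ← R2 − 1/18·R3.
R4 ← R4 − 59/18·R3.
R5 ← R5 − 7/6·R3.
Swap R4 and R5.
R4 ← R4 / (137/118).
R1 ← R1 − 71/59·R4.
R2 ← R2 − 147/118·R4.
R3 ← R3 + 202/59·R4.
Row 5 reduces to 0 = 1/6, a contradiction. The system is inconsistent.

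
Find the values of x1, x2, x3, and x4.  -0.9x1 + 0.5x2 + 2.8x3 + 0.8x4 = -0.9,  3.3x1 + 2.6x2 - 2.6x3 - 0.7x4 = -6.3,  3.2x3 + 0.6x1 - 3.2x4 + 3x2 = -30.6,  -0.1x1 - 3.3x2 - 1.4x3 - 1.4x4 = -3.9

x1 = -3, x2 = 0, x3 = -3, x4 = 6

Row-reduce the augmented matrix:
R1 ← R1 / (-9/10).
R2 ← R2 − 33/10·R1.
R3 ← R3 − 3/5·R1.
R4 ← R4 + 1/10·R1.
R2 ← R2 / (133/30).
R1 ← R1 + 5/9·R2.
R3 ← R3 − 10/3·R2.
R4 ← R4 + 151/45·R2.
R3 ← R3 / (-464/665).
R1 ← R1 + 286/133·R3.
R2 ← R2 − 230/133·R3.
R4 ← R4 − 2721/665·R3.
R4 ← R4 / (-29329/1160).
R1 ← R1 − 1483/116·R4.
R2 ← R2 + 1191/116·R4.
R3 ← R3 − 1445/232·R4.
Reading off the reduced rows gives x1 = -3, x2 = 0, x3 = -3, x4 = 6.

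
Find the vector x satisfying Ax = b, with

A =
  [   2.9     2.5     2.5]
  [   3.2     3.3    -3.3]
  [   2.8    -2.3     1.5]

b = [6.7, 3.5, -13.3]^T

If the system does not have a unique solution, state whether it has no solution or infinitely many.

Row-reduce the augmented matrix:
R1 ← R1 / (29/10).
R2 ← R2 − 16/5·R1.
R3 ← R3 − 14/5·R1.
R2 ← R2 / (157/290).
R1 ← R1 − 25/29·R2.
R3 ← R3 + 1367/290·R2.
R3 ← R3 / (-42128/785).
R1 ← R1 − 1650/157·R3.
R2 ← R2 + 1757/157·R3.
Reading off the reduced rows gives x_1 = -2, x_2 = 4, x_3 = 1.

x_1 = -2, x_2 = 4, x_3 = 1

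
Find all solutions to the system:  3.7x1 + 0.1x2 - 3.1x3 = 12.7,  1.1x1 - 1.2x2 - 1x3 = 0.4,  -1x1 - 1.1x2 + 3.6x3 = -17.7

Row-reduce the augmented matrix:
R1 ← R1 / (37/10).
R2 ← R2 − 11/10·R1.
R3 ← R3 + 1·R1.
R2 ← R2 / (-91/74).
R1 ← R1 − 1/37·R2.
R3 ← R3 + 397/370·R2.
R3 ← R3 / (12879/4550).
R1 ← R1 + 382/455·R3.
R2 ← R2 − 29/455·R3.
Reading off the reduced rows gives x1 = 0, x2 = 3, x3 = -4.

x1 = 0, x2 = 3, x3 = -4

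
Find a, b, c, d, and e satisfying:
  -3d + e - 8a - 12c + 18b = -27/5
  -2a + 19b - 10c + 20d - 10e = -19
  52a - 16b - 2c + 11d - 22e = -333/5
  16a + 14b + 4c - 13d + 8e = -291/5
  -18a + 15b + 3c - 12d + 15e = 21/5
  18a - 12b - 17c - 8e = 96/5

a = -7/5, b = -11/5, c = -2, d = 1, e = 2

Row-reduce the augmented matrix:
R1 ← R1 / (-8).
R2 ← R2 + 2·R1.
R3 ← R3 − 52·R1.
R4 ← R4 − 16·R1.
R5 ← R5 + 18·R1.
R6 ← R6 − 18·R1.
R2 ← R2 / (29/2).
R1 ← R1 + 9/4·R2.
R3 ← R3 − 101·R2.
R4 ← R4 − 50·R2.
R5 ← R5 + 51/2·R2.
R6 ← R6 − 57/2·R2.
R3 ← R3 / (-906/29).
R1 ← R1 − 12/29·R3.
R2 ← R2 + 14/29·R3.
R4 ← R4 − 120/29·R3.
R5 ← R5 − 513/29·R3.
R6 ← R6 + 877/29·R3.
R4 ← R4 / (-16734/151).
R1 ← R1 − 947/604·R4.
R2 ← R2 − 3439/906·R4.
R3 ← R3 − 2219/453·R4.
R5 ← R5 + 8367/151·R4.
R6 ← R6 − 91145/906·R4.
Swap R5 and R6.
R5 ← R5 / (273541/33468).
R1 ← R1 + 5107/22312·R5.
R2 ← R2 − 7901/33468·R5.
R3 ← R3 − 4538/8367·R5.
R4 ← R4 + 2655/5578·R5.
R6 reduces to 0 = 0, so the extra equation is consistent.
Reading off the reduced rows gives a = -7/5, b = -11/5, c = -2, d = 1, e = 2.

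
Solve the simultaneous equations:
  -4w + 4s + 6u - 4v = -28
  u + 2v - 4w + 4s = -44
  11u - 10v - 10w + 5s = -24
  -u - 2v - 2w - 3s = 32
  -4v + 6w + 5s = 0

Row-reduce the augmented matrix:
R1 ← R1 / (6).
R2 ← R2 − 1·R1.
R3 ← R3 − 11·R1.
R4 ← R4 + 1·R1.
R2 ← R2 / (8/3).
R1 ← R1 + 2/3·R2.
R3 ← R3 + 8/3·R2.
R4 ← R4 + 8/3·R2.
R5 ← R5 + 4·R2.
R3 ← R3 / (-6).
R1 ← R1 + 3/2·R3.
R2 ← R2 + 5/4·R3.
R4 ← R4 + 6·R3.
R5 ← R5 − 1·R3.
Swap R4 and R5.
R4 ← R4 / (61/6).
R1 ← R1 − 5/4·R4.
R2 ← R2 − 25/24·R4.
R3 ← R3 + 1/6·R4.
R5 reduces to 0 = 0, so the extra equation is consistent.
Reading off the reduced rows gives u = -4, v = -6, w = 1, s = -6.

u = -4, v = -6, w = 1, s = -6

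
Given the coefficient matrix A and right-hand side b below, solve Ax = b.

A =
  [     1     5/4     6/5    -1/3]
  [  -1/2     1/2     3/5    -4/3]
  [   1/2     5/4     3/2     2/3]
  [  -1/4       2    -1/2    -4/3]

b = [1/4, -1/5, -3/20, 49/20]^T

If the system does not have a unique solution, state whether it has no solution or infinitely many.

Row-reduce the augmented matrix:
R2 ← R2 + 1/2·R1.
R3 ← R3 − 1/2·R1.
R4 ← R4 + 1/4·R1.
R2 ← R2 / (9/8).
R1 ← R1 − 5/4·R2.
R3 ← R3 − 5/8·R2.
R4 ← R4 − 37/16·R2.
R3 ← R3 / (7/30).
R1 ← R1 + 2/15·R3.
R2 ← R2 − 16/15·R3.
R4 ← R4 + 8/3·R3.
R4 ← R4 / (145/7).
R1 ← R1 − 16/7·R4.
R2 ← R2 + 188/21·R4.
R3 ← R3 − 50/7·R4.
Reading off the reduced rows gives x_1 = 1/5, x_2 = 1, x_3 = -1, x_4 = 0.

x_1 = 1/5, x_2 = 1, x_3 = -1, x_4 = 0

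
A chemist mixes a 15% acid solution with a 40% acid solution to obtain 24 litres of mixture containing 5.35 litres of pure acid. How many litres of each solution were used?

Let a = litres of solution A, b = litres of solution B.
  a + b = 24
  (3/20)a + (2/5)b = 107/20
From equation 1: a = 24 − b.
Substitute into equation 2 and solve: b = 7.
Then a = 17.

litres of solution A: 17, litres of solution B: 7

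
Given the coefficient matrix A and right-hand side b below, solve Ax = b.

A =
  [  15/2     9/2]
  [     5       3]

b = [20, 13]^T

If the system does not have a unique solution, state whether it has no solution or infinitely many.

no solution

Row-reduce:
R1 ← R1 / (15/2).
R2 ← R2 − 5·R1.
Row 2 reduces to 0 = -1/3, a contradiction. The system is inconsistent.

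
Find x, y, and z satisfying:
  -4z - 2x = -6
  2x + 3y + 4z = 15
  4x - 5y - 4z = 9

x = 5, y = 3, z = -1

Row-reduce the augmented matrix:
R1 ← R1 / (-2).
R2 ← R2 − 2·R1.
R3 ← R3 − 4·R1.
R2 ← R2 / (3).
R3 ← R3 + 5·R2.
R3 ← R3 / (-12).
R1 ← R1 − 2·R3.
Reading off the reduced rows gives x = 5, y = 3, z = -1.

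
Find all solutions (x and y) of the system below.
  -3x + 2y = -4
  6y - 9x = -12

infinitely many solutions

Row-reduce:
R1 ← R1 / (-3).
R2 ← R2 + 9·R1.
Rank is 1 with 2 unknowns, leaving y free.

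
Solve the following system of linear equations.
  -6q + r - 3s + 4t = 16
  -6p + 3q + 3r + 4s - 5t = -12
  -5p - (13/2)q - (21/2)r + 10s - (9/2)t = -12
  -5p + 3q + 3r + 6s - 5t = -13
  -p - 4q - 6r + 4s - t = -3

Row-reduce:
Swap R1 and R2.
R1 ← R1 / (-6).
R3 ← R3 + 5·R1.
R4 ← R4 + 5·R1.
R5 ← R5 + 1·R1.
R2 ← R2 / (-6).
R1 ← R1 + 1/2·R2.
R3 ← R3 + 9·R2.
R4 ← R4 − 1/2·R2.
R5 ← R5 + 9/2·R2.
R3 ← R3 / (-29/2).
R1 ← R1 + 7/12·R3.
R2 ← R2 + 1/6·R3.
R4 ← R4 − 7/12·R3.
R5 ← R5 + 29/4·R3.
R4 ← R4 / (748/261).
R1 ← R1 + 226/261·R4.
R2 ← R2 − 97/261·R4.
R3 ← R3 + 67/87·R4.
Rank is 4 with 5 unknowns, leaving t free.

infinitely many solutions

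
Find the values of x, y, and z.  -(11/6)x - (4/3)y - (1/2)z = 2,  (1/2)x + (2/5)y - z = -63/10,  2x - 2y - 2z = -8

Row-reduce the augmented matrix:
R1 ← R1 / (-11/6).
R2 ← R2 − 1/2·R1.
R3 ← R3 − 2·R1.
R2 ← R2 / (2/55).
R1 ← R1 − 8/11·R2.
R3 ← R3 + 38/11·R2.
R3 ← R3 / (-221/2).
R1 ← R1 − 23·R3.
R2 ← R2 + 125/4·R3.
Reading off the reduced rows gives x = -1, y = -2, z = 5.

x = -1, y = -2, z = 5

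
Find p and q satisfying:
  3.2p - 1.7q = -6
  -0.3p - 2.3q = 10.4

p = -4, q = -4

Row-reduce the augmented matrix:
R1 ← R1 / (16/5).
R2 ← R2 + 3/10·R1.
R2 ← R2 / (-787/320).
R1 ← R1 + 17/32·R2.
Reading off the reduced rows gives p = -4, q = -4.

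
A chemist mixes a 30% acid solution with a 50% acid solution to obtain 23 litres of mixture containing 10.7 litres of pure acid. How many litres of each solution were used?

litres of solution A: 4, litres of solution B: 19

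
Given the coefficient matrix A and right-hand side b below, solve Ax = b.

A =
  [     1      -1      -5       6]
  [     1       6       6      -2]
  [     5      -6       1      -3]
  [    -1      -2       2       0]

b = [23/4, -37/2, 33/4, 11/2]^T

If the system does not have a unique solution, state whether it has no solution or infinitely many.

x_1 = -1, x_2 = -5/2, x_3 = -1/4, x_4 = 1/2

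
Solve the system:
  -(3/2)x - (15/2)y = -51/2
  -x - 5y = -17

Row-reduce:
R1 ← R1 / (-3/2).
R2 ← R2 + 1·R1.
Rank is 1 with 2 unknowns, leaving y free.

infinitely many solutions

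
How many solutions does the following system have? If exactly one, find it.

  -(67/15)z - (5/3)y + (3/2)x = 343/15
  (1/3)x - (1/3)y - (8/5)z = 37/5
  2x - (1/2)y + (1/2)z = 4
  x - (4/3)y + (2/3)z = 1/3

no solution

Row-reduce:
R1 ← R1 / (3/2).
R2 ← R2 − 1/3·R1.
R3 ← R3 − 2·R1.
R4 ← R4 − 1·R1.
R2 ← R2 / (1/27).
R1 ← R1 + 10/9·R2.
R3 ← R3 − 31/18·R2.
R4 ← R4 + 2/9·R2.
R3 ← R3 / (347/10).
R1 ← R1 + 106/5·R3.
R2 ← R2 + 82/5·R3.
Row 4 reduces to 0 = -1, a contradiction. The system is inconsistent.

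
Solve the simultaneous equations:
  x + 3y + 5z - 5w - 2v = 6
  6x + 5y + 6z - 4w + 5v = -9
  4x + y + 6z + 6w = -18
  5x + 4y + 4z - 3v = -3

infinitely many solutions

Row-reduce:
R2 ← R2 − 6·R1.
R3 ← R3 − 4·R1.
R4 ← R4 − 5·R1.
R2 ← R2 / (-13).
R1 ← R1 − 3·R2.
R3 ← R3 + 11·R2.
R4 ← R4 + 11·R2.
R3 ← R3 / (82/13).
R1 ← R1 + 7/13·R3.
R2 ← R2 − 24/13·R3.
R4 ← R4 + 9/13·R3.
R4 ← R4 / (141/41).
R1 ← R1 − 55/41·R4.
R2 ← R2 + 130/41·R4.
R3 ← R3 − 26/41·R4.
Rank is 4 with 5 unknowns, leaving v free.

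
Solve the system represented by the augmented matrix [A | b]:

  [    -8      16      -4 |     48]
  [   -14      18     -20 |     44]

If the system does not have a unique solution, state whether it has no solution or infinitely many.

Row-reduce:
R1 ← R1 / (-8).
R2 ← R2 + 14·R1.
R2 ← R2 / (-10).
R1 ← R1 + 2·R2.
Rank is 2 with 3 unknowns, leaving x_3 free.

infinitely many solutions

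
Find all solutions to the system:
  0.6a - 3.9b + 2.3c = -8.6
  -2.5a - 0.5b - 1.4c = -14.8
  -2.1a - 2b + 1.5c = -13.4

a = 4, b = 4, c = 2

Row-reduce the augmented matrix:
R1 ← R1 / (3/5).
R2 ← R2 + 5/2·R1.
R3 ← R3 + 21/10·R1.
R2 ← R2 / (-67/4).
R1 ← R1 + 13/2·R2.
R3 ← R3 + 313/20·R2.
R3 ← R3 / (9568/5025).
R1 ← R1 − 661/1005·R3.
R2 ← R2 + 491/1005·R3.
Reading off the reduced rows gives a = 4, b = 4, c = 2.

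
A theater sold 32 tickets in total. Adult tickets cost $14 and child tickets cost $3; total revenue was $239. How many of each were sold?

adult tickets: 13, child tickets: 19

Let a = adult tickets, c = child tickets.
  a + c = 32
  14a + 3c = 239
From equation 1: a = 32 − c.
Substitute into equation 2 and solve: c = 19.
Then a = 13.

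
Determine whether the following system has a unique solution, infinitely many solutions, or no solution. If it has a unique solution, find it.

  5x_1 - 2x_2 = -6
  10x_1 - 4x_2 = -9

Row-reduce:
R1 ← R1 / (5).
R2 ← R2 − 10·R1.
Row 2 reduces to 0 = 3, a contradiction. The system is inconsistent.

no solution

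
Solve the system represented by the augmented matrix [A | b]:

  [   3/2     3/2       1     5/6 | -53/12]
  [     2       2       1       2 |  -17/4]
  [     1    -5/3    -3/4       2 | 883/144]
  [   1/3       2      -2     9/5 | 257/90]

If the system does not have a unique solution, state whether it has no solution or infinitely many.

Row-reduce the augmented matrix:
R1 ← R1 / (3/2).
R2 ← R2 − 2·R1.
R3 ← R3 − 1·R1.
R4 ← R4 − 1/3·R1.
Swap R2 and R3.
R2 ← R2 / (-8/3).
R1 ← R1 − 1·R2.
R4 ← R4 − 5/3·R2.
R3 ← R3 / (-1/3).
R1 ← R1 − 13/96·R3.
R2 ← R2 − 17/32·R3.
R4 ← R4 + 895/288·R3.
R4 ← R4 / (-2077/360).
R1 ← R1 − 35/24·R4.
R2 ← R2 − 7/8·R4.
R3 ← R3 + 8/3·R4.
Reading off the reduced rows gives x_1 = -1/3, x_2 = -5/3, x_3 = -9/4, x_4 = 1.

x_1 = -1/3, x_2 = -5/3, x_3 = -9/4, x_4 = 1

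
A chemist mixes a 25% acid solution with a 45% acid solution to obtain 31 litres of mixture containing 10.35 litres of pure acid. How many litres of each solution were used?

Let a = litres of solution A, b = litres of solution B.
  a + b = 31
  (1/4)a + (9/20)b = 207/20
Row-reduce the augmented matrix:
R2 ← R2 − 1/4·R1.
R2 ← R2 / (1/5).
R1 ← R1 − 1·R2.
Reading off the reduced rows gives a = 18, b = 13.

litres of solution A: 18, litres of solution B: 13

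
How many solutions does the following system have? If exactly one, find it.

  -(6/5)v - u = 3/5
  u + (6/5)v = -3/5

infinitely many solutions

Row-reduce:
R1 ← R1 / (-1).
R2 ← R2 − 1·R1.
Rank is 1 with 2 unknowns, leaving v free.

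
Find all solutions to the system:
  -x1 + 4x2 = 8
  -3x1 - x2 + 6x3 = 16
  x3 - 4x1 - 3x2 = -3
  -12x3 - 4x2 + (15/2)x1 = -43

no solution

Row-reduce:
R1 ← R1 / (-1).
R2 ← R2 + 3·R1.
R3 ← R3 + 4·R1.
R4 ← R4 − 15/2·R1.
R2 ← R2 / (-13).
R1 ← R1 + 4·R2.
R3 ← R3 + 19·R2.
R4 ← R4 − 26·R2.
R3 ← R3 / (-101/13).
R1 ← R1 + 24/13·R3.
R2 ← R2 + 6/13·R3.
Row 4 reduces to 0 = 1, a contradiction. The system is inconsistent.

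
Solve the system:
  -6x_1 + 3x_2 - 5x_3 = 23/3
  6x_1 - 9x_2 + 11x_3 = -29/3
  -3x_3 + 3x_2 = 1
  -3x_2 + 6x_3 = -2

Row-reduce the augmented matrix:
R1 ← R1 / (-6).
R2 ← R2 − 6·R1.
R2 ← R2 / (-6).
R1 ← R1 + 1/2·R2.
R3 ← R3 − 3·R2.
R4 ← R4 + 3·R2.
Swap R3 and R4.
R3 ← R3 / (3).
R1 ← R1 − 1/3·R3.
R2 ← R2 + 1·R3.
R4 reduces to 0 = 0, so the extra equation is consistent.
Reading off the reduced rows gives x_1 = -1, x_2 = 0, x_3 = -1/3.

x_1 = -1, x_2 = 0, x_3 = -1/3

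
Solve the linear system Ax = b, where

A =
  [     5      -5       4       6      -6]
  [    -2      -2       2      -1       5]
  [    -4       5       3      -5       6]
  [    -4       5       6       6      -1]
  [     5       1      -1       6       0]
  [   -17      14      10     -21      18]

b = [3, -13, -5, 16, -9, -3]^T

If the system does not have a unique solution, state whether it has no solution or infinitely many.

no solution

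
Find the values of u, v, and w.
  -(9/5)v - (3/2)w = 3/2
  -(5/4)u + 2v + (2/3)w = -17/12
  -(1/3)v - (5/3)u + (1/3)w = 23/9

Row-reduce the augmented matrix:
Swap R1 and R2.
R1 ← R1 / (-5/4).
R3 ← R3 + 5/3·R1.
R2 ← R2 / (-9/5).
R1 ← R1 + 8/5·R2.
R3 ← R3 + 3·R2.
R3 ← R3 / (35/18).
R1 ← R1 − 4/5·R3.
R2 ← R2 − 5/6·R3.
Reading off the reduced rows gives u = -1, v = -5/3, w = 1.

u = -1, v = -5/3, w = 1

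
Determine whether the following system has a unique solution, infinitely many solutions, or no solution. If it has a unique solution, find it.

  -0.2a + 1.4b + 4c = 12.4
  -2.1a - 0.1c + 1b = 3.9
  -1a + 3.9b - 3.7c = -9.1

a = -2, b = 0, c = 3

Row-reduce the augmented matrix:
R1 ← R1 / (-1/5).
R2 ← R2 + 21/10·R1.
R3 ← R3 + 1·R1.
R2 ← R2 / (-137/10).
R1 ← R1 + 7·R2.
R3 ← R3 + 31/10·R2.
R3 ← R3 / (-9709/685).
R1 ← R1 − 207/137·R3.
R2 ← R2 − 421/137·R3.
Reading off the reduced rows gives a = -2, b = 0, c = 3.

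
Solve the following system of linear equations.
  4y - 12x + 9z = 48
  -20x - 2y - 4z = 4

Row-reduce:
R1 ← R1 / (-12).
R2 ← R2 + 20·R1.
R2 ← R2 / (-26/3).
R1 ← R1 + 1/3·R2.
Rank is 2 with 3 unknowns, leaving z free.

infinitely many solutions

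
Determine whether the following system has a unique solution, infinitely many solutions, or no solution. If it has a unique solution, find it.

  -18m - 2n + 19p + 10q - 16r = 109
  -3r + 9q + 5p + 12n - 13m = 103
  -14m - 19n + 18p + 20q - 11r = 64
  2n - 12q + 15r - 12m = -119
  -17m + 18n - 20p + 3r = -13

m = 2, n = 5, p = 3, q = 5, r = -3

Row-reduce the augmented matrix:
R1 ← R1 / (-18).
R2 ← R2 + 13·R1.
R3 ← R3 + 14·R1.
R4 ← R4 + 12·R1.
R5 ← R5 + 17·R1.
R2 ← R2 / (121/9).
R1 ← R1 − 1/9·R2.
R3 ← R3 + 157/9·R2.
R4 ← R4 − 10/3·R2.
R5 ← R5 − 179/9·R2.
R3 ← R3 / (-1959/242).
R1 ← R1 + 119/121·R3.
R2 ← R2 + 157/242·R3.
R4 ← R4 + 1271/121·R3.
R5 ← R5 + 3030/121·R3.
R4 ← R4 / (-24788/653).
R1 ← R1 + 1525/653·R4.
R2 ← R2 + 674/653·R4.
R3 ← R3 + 1172/653·R4.
R5 ← R5 + 37233/653·R4.
R5 ← R5 / (-1097325/24788).
R1 ← R1 + 28581/24788·R5.
R2 ← R2 + 7023/12394·R5.
R3 ← R3 + 11733/6197·R5.
R4 ← R4 + 4745/24788·R5.
Reading off the reduced rows gives m = 2, n = 5, p = 3, q = 5, r = -3.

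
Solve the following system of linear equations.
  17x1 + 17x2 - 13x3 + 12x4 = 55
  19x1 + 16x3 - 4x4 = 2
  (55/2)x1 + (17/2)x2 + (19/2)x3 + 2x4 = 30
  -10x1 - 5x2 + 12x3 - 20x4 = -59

no solution

Row-reduce:
R1 ← R1 / (17).
R2 ← R2 − 19·R1.
R3 ← R3 − 55/2·R1.
R4 ← R4 + 10·R1.
R2 ← R2 / (-19).
R1 ← R1 − 1·R2.
R3 ← R3 + 19·R2.
R4 ← R4 − 5·R2.
Swap R3 and R4.
R3 ← R3 / (4001/323).
R1 ← R1 − 16/19·R3.
R2 ← R2 + 519/323·R3.
Row 4 reduces to 0 = 1/2, a contradiction. The system is inconsistent.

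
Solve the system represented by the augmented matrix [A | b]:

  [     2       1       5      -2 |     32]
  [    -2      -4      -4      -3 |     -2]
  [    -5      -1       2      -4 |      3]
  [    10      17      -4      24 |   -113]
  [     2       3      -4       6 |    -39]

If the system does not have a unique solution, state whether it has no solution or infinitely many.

Row-reduce the augmented matrix:
R1 ← R1 / (2).
R2 ← R2 + 2·R1.
R3 ← R3 + 5·R1.
R4 ← R4 − 10·R1.
R5 ← R5 − 2·R1.
R2 ← R2 / (-3).
R1 ← R1 − 1/2·R2.
R3 ← R3 − 3/2·R2.
R4 ← R4 − 12·R2.
R5 ← R5 − 2·R2.
R3 ← R3 / (15).
R1 ← R1 − 8/3·R3.
R2 ← R2 + 1/3·R3.
R4 ← R4 + 25·R3.
R5 ← R5 + 25/3·R3.
R4 ← R4 / (-31/6).
R1 ← R1 − 19/90·R4.
R2 ← R2 − 127/90·R4.
R3 ← R3 + 23/30·R4.
R5 ← R5 + 31/18·R4.
R5 reduces to 0 = 0, so the extra equation is consistent.
Reading off the reduced rows gives x_1 = 4, x_2 = -5, x_3 = 5, x_4 = -2.

x_1 = 4, x_2 = -5, x_3 = 5, x_4 = -2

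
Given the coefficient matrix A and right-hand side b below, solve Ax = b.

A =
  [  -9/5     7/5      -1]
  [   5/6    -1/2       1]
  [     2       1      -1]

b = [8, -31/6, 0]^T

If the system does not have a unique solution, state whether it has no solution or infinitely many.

x_1 = -2, x_2 = 1, x_3 = -3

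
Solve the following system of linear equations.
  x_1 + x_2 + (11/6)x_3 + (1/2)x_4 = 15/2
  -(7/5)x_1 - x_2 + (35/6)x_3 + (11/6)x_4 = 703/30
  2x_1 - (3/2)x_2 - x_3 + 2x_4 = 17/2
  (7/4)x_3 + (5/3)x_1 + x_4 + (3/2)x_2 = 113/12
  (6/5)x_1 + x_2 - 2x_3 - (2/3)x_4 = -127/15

Row-reduce:
R2 ← R2 + 7/5·R1.
R3 ← R3 − 2·R1.
R4 ← R4 − 5/3·R1.
R5 ← R5 − 6/5·R1.
R2 ← R2 / (2/5).
R1 ← R1 − 1·R2.
R3 ← R3 + 7/2·R2.
R4 ← R4 + 1/6·R2.
R5 ← R5 + 1/5·R2.
R3 ← R3 / (413/6).
R1 ← R1 + 115/6·R3.
R2 ← R2 − 21·R3.
R4 ← R4 − 79/36·R3.
R4 ← R4 / (799/1652).
R1 ← R1 − 255/413·R4.
R2 ← R2 + 130/177·R4.
R3 ← R3 − 139/413·R4.
Row 5 reduces to 0 = -1/2, a contradiction. The system is inconsistent.

no solution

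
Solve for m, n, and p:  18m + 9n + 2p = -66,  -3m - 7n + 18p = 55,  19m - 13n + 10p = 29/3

m = -7/3, n = -3, p = 3/2

Row-reduce the augmented matrix:
R1 ← R1 / (18).
R2 ← R2 + 3·R1.
R3 ← R3 − 19·R1.
R2 ← R2 / (-11/2).
R1 ← R1 − 1/2·R2.
R3 ← R3 + 45/2·R2.
R3 ← R3 / (-604/9).
R1 ← R1 − 16/9·R3.
R2 ← R2 + 10/3·R3.
Reading off the reduced rows gives m = -7/3, n = -3, p = 3/2.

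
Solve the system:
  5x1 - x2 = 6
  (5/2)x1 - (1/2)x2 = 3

Row-reduce:
R1 ← R1 / (5).
R2 ← R2 − 5/2·R1.
Rank is 1 with 2 unknowns, leaving x2 free.

infinitely many solutions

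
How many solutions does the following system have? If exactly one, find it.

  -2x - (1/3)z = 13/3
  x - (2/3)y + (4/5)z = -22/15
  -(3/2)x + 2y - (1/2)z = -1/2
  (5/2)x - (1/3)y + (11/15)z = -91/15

Row-reduce:
R1 ← R1 / (-2).
R2 ← R2 − 1·R1.
R3 ← R3 + 3/2·R1.
R4 ← R4 − 5/2·R1.
R2 ← R2 / (-2/3).
R3 ← R3 − 2·R2.
R4 ← R4 + 1/3·R2.
R3 ← R3 / (33/20).
R1 ← R1 − 1/6·R3.
R2 ← R2 + 19/20·R3.
Row 4 reduces to 0 = -1, a contradiction. The system is inconsistent.

no solution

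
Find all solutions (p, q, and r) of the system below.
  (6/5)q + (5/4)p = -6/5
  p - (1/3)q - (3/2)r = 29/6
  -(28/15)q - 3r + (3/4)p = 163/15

Row-reduce:
R1 ← R1 / (5/4).
R2 ← R2 − 1·R1.
R3 ← R3 − 3/4·R1.
R2 ← R2 / (-97/75).
R1 ← R1 − 24/25·R2.
R3 ← R3 + 194/75·R2.
Rank is 2 with 3 unknowns, leaving r free.

infinitely many solutions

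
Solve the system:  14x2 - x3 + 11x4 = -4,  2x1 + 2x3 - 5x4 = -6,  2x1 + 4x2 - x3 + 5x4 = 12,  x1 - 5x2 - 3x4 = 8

infinitely many solutions

Row-reduce:
Swap R1 and R2.
R1 ← R1 / (2).
R3 ← R3 − 2·R1.
R4 ← R4 − 1·R1.
R2 ← R2 / (14).
R3 ← R3 − 4·R2.
R4 ← R4 + 5·R2.
R3 ← R3 / (-19/7).
R1 ← R1 − 1·R3.
R2 ← R2 + 1/14·R3.
R4 ← R4 + 19/14·R3.
Rank is 3 with 4 unknowns, leaving x4 free.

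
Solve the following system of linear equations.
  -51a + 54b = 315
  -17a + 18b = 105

infinitely many solutions

Row-reduce:
R1 ← R1 / (-51).
R2 ← R2 + 17·R1.
Rank is 1 with 2 unknowns, leaving b free.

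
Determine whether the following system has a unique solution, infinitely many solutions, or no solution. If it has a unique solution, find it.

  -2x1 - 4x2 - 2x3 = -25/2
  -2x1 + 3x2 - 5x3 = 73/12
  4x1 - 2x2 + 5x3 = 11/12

x1 = 7/3, x2 = 7/3, x3 = -3/4

Row-reduce the augmented matrix:
R1 ← R1 / (-2).
R2 ← R2 + 2·R1.
R3 ← R3 − 4·R1.
R2 ← R2 / (7).
R1 ← R1 − 2·R2.
R3 ← R3 + 10·R2.
R3 ← R3 / (-23/7).
R1 ← R1 − 13/7·R3.
R2 ← R2 + 3/7·R3.
Reading off the reduced rows gives x1 = 7/3, x2 = 7/3, x3 = -3/4.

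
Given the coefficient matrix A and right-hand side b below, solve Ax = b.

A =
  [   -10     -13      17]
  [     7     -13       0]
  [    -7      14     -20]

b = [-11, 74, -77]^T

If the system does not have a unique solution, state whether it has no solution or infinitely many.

x_1 = 5, x_2 = -3, x_3 = 0

Row-reduce the augmented matrix:
R1 ← R1 / (-10).
R2 ← R2 − 7·R1.
R3 ← R3 + 7·R1.
R2 ← R2 / (-221/10).
R1 ← R1 − 13/10·R2.
R3 ← R3 − 231/10·R2.
R3 ← R3 / (-253/13).
R1 ← R1 + 1·R3.
R2 ← R2 + 7/13·R3.
Reading off the reduced rows gives x_1 = 5, x_2 = -3, x_3 = 0.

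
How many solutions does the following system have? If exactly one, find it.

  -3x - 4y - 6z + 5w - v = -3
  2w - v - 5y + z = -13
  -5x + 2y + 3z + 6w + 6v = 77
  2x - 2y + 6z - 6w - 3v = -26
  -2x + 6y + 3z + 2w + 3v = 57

Row-reduce the augmented matrix:
R1 ← R1 / (-3).
R3 ← R3 + 5·R1.
R4 ← R4 − 2·R1.
R5 ← R5 + 2·R1.
R2 ← R2 / (-5).
R1 ← R1 − 4/3·R2.
R3 ← R3 − 26/3·R2.
R4 ← R4 + 14/3·R2.
R5 ← R5 − 26/3·R2.
R3 ← R3 / (221/15).
R1 ← R1 − 34/15·R3.
R2 ← R2 + 1/5·R3.
R4 ← R4 − 16/15·R3.
R5 ← R5 − 131/15·R3.
R4 ← R4 / (-60/13).
R1 ← R1 + 17/13·R4.
R2 ← R2 + 5/13·R4.
R3 ← R3 − 1/13·R4.
R5 ← R5 − 19/13·R4.
R5 ← R5 / (-879/340).
R1 ← R1 − 1/20·R5.
R2 ← R2 − 37/68·R5.
R3 ← R3 − 7/20·R5.
R4 ← R4 − 233/340·R5.
Reading off the reduced rows gives x = -6, y = 4, z = 3, w = 3, v = 2.

x = -6, y = 4, z = 3, w = 3, v = 2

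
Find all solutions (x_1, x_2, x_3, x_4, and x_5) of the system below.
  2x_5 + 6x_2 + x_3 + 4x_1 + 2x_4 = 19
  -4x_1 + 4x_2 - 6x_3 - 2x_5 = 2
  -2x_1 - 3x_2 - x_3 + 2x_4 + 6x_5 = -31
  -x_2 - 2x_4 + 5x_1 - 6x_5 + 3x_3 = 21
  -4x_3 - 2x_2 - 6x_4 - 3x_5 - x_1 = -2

Row-reduce the augmented matrix:
R1 ← R1 / (4).
R2 ← R2 + 4·R1.
R3 ← R3 + 2·R1.
R4 ← R4 − 5·R1.
R5 ← R5 + 1·R1.
R2 ← R2 / (10).
R1 ← R1 − 3/2·R2.
R4 ← R4 + 17/2·R2.
R5 ← R5 + 1/2·R2.
R3 ← R3 / (-1/2).
R1 ← R1 − 1·R3.
R2 ← R2 + 1/2·R3.
R4 ← R4 + 5/2·R3.
R5 ← R5 + 4·R3.
R4 ← R4 / (-89/5).
R1 ← R1 − 31/5·R4.
R2 ← R2 + 14/5·R4.
R3 ← R3 + 6·R4.
R5 ← R5 + 147/5·R4.
R5 ← R5 / (1188/89).
R1 ← R1 + 58/89·R5.
R2 ← R2 + 14/89·R5.
R3 ← R3 − 59/89·R5.
R4 ← R4 − 435/178·R5.
Reading off the reduced rows gives x_1 = 0, x_2 = 4, x_3 = 3, x_4 = -2, x_5 = -2.

x_1 = 0, x_2 = 4, x_3 = 3, x_4 = -2, x_5 = -2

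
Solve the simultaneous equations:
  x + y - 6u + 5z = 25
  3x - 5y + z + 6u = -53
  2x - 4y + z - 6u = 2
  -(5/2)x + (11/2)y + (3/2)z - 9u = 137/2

no solution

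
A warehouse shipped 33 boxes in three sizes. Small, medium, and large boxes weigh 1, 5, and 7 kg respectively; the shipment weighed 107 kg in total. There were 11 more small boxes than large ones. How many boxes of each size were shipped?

Let s = small boxes, m = medium boxes, l = large boxes.
  s + l + m = 33
  s + 5m + 7l = 107
  s - l = 11
Row-reduce the augmented matrix:
R2 ← R2 − 1·R1.
R3 ← R3 − 1·R1.
R2 ← R2 / (4).
R1 ← R1 − 1·R2.
R3 ← R3 + 1·R2.
R3 ← R3 / (-1/2).
R1 ← R1 + 1/2·R3.
R2 ← R2 − 3/2·R3.
Reading off the reduced rows gives s = 18, m = 8, l = 7.

small boxes: 18, medium boxes: 8, large boxes: 7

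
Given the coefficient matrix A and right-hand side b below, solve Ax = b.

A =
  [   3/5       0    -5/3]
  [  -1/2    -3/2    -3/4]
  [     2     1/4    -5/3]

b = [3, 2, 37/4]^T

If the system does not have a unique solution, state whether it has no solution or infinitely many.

Row-reduce the augmented matrix:
R1 ← R1 / (3/5).
R2 ← R2 + 1/2·R1.
R3 ← R3 − 2·R1.
R2 ← R2 / (-3/2).
R3 ← R3 − 1/4·R2.
R3 ← R3 / (763/216).
R1 ← R1 + 25/9·R3.
R2 ← R2 − 77/54·R3.
Reading off the reduced rows gives x_1 = 5, x_2 = -3, x_3 = 0.

x_1 = 5, x_2 = -3, x_3 = 0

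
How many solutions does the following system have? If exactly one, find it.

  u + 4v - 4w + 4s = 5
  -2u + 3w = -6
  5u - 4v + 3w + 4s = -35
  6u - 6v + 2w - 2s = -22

u = -3, v = 0, w = -4, s = -2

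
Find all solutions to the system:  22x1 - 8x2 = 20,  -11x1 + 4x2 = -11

no solution

Row-reduce:
R1 ← R1 / (22).
R2 ← R2 + 11·R1.
Row 2 reduces to 0 = -1, a contradiction. The system is inconsistent.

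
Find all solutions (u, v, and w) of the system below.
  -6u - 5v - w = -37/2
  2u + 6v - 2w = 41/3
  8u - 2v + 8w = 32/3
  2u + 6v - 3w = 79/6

Row-reduce the augmented matrix:
R1 ← R1 / (-6).
R2 ← R2 − 2·R1.
R3 ← R3 − 8·R1.
R4 ← R4 − 2·R1.
R2 ← R2 / (13/3).
R1 ← R1 − 5/6·R2.
R3 ← R3 + 26/3·R2.
R4 ← R4 − 13/3·R2.
R3 ← R3 / (2).
R1 ← R1 − 8/13·R3.
R2 ← R2 + 7/13·R3.
R4 ← R4 + 1·R3.
R4 reduces to 0 = 0, so the extra equation is consistent.
Reading off the reduced rows gives u = 4/3, v = 2, w = 1/2.

u = 4/3, v = 2, w = 1/2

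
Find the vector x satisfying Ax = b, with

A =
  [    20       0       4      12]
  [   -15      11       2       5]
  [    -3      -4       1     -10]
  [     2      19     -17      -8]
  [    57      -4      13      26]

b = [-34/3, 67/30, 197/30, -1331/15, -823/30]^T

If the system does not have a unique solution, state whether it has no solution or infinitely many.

x_1 = -3/2, x_2 = -13/5, x_3 = 5/3, x_4 = 1

Row-reduce the augmented matrix:
R1 ← R1 / (20).
R2 ← R2 + 15·R1.
R3 ← R3 + 3·R1.
R4 ← R4 − 2·R1.
R5 ← R5 − 57·R1.
R2 ← R2 / (11).
R3 ← R3 + 4·R2.
R4 ← R4 − 19·R2.
R5 ← R5 + 4·R2.
R3 ← R3 / (188/55).
R1 ← R1 − 1/5·R3.
R2 ← R2 − 5/11·R3.
R4 ← R4 + 1432/55·R3.
R5 ← R5 − 188/55·R3.
R4 ← R4 / (-2682/47).
R1 ← R1 − 147/188·R4.
R2 ← R2 − 317/188·R4.
R3 ← R3 + 171/188·R4.
R5 reduces to 0 = 0, so the extra equation is consistent.
Reading off the reduced rows gives x_1 = -3/2, x_2 = -13/5, x_3 = 5/3, x_4 = 1.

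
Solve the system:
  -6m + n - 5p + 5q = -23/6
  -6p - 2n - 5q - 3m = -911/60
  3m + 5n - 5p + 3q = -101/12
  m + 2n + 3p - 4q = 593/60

m = -5/4, n = 5/3, p = 13/5, q = 0

Row-reduce the augmented matrix:
R1 ← R1 / (-6).
R2 ← R2 + 3·R1.
R3 ← R3 − 3·R1.
R4 ← R4 − 1·R1.
R2 ← R2 / (-5/2).
R1 ← R1 + 1/6·R2.
R3 ← R3 − 11/2·R2.
R4 ← R4 − 13/6·R2.
R3 ← R3 / (-76/5).
R1 ← R1 − 16/15·R3.
R2 ← R2 − 7/5·R3.
R4 ← R4 + 13/15·R3.
R4 ← R4 / (-687/76).
R1 ← R1 + 21/19·R4.
R2 ← R2 − 151/76·R4.
R3 ← R3 − 55/76·R4.
Reading off the reduced rows gives m = -5/4, n = 5/3, p = 13/5, q = 0.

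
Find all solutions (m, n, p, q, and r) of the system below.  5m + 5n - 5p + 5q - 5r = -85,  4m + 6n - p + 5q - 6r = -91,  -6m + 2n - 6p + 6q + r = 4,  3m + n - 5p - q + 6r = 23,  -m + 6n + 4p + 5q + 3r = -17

Row-reduce the augmented matrix:
R1 ← R1 / (5).
R2 ← R2 − 4·R1.
R3 ← R3 + 6·R1.
R4 ← R4 − 3·R1.
R5 ← R5 + 1·R1.
R2 ← R2 / (2).
R1 ← R1 − 1·R2.
R3 ← R3 − 8·R2.
R4 ← R4 + 2·R2.
R5 ← R5 − 7·R2.
R3 ← R3 / (-24).
R1 ← R1 + 5/2·R3.
R2 ← R2 − 3/2·R3.
R4 ← R4 − 1·R3.
R5 ← R5 + 15/2·R3.
R4 ← R4 / (-8/3).
R1 ← R1 + 1/3·R4.
R2 ← R2 − 1·R4.
R3 ← R3 + 1/3·R4.
R5 ← R5 / (129/16).
R1 ← R1 + 77/64·R5.
R2 ← R2 − 119/64·R5.
R3 ← R3 + 65/64·R5.
R4 ← R4 + 171/64·R5.
Reading off the reduced rows gives m = -4, n = -4, p = 0, q = -3, r = 6.

m = -4, n = -4, p = 0, q = -3, r = 6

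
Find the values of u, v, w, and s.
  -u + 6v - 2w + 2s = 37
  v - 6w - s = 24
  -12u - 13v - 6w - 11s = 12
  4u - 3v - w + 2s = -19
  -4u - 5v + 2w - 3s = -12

u = -5, v = 3, w = -4, s = 3

Row-reduce the augmented matrix:
R1 ← R1 / (-1).
R3 ← R3 + 12·R1.
R4 ← R4 − 4·R1.
R5 ← R5 + 4·R1.
R1 ← R1 + 6·R2.
R3 ← R3 + 85·R2.
R4 ← R4 − 21·R2.
R5 ← R5 + 29·R2.
R3 ← R3 / (-492).
R1 ← R1 + 34·R3.
R2 ← R2 + 6·R3.
R4 ← R4 − 117·R3.
R5 ← R5 + 164·R3.
R4 ← R4 / (101/41).
R1 ← R1 − 12/41·R4.
R2 ← R2 − 19/41·R4.
R3 ← R3 − 10/41·R4.
R5 reduces to 0 = 0, so the extra equation is consistent.
Reading off the reduced rows gives u = -5, v = 3, w = -4, s = 3.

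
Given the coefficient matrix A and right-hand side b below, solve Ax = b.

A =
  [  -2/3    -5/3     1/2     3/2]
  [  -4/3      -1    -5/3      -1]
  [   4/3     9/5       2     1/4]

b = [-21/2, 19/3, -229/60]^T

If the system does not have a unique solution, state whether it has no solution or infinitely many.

infinitely many solutions

Row-reduce:
R1 ← R1 / (-2/3).
R2 ← R2 + 4/3·R1.
R3 ← R3 − 4/3·R1.
R2 ← R2 / (7/3).
R1 ← R1 − 5/2·R2.
R3 ← R3 + 23/15·R2.
R3 ← R3 / (131/105).
R1 ← R1 − 59/28·R3.
R2 ← R2 + 8/7·R3.
Rank is 3 with 4 unknowns, leaving x_4 free.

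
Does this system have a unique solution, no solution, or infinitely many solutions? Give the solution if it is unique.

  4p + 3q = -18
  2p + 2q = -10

Row-reduce the augmented matrix:
R1 ← R1 / (4).
R2 ← R2 − 2·R1.
R2 ← R2 / (1/2).
R1 ← R1 − 3/4·R2.
Reading off the reduced rows gives p = -3, q = -2.

p = -3, q = -2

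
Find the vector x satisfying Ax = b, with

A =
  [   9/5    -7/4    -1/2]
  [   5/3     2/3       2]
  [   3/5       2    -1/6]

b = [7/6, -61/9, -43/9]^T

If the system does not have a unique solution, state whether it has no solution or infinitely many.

x_1 = -5/3, x_2 = -2, x_3 = -4/3

Row-reduce the augmented matrix:
R1 ← R1 / (9/5).
R2 ← R2 − 5/3·R1.
R3 ← R3 − 3/5·R1.
R2 ← R2 / (247/108).
R1 ← R1 + 35/36·R2.
R3 ← R3 − 31/12·R2.
R3 ← R3 / (-217/78).
R1 ← R1 − 10/13·R3.
R2 ← R2 − 14/13·R3.
Reading off the reduced rows gives x_1 = -5/3, x_2 = -2, x_3 = -4/3.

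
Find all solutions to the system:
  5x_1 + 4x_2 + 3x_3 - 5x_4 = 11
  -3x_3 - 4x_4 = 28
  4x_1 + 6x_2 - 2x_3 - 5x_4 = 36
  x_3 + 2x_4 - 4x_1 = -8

x_1 = -1, x_2 = 2, x_3 = -4, x_4 = -4

Row-reduce the augmented matrix:
R1 ← R1 / (5).
R3 ← R3 − 4·R1.
R4 ← R4 + 4·R1.
Swap R2 and R3.
R2 ← R2 / (14/5).
R1 ← R1 − 4/5·R2.
R4 ← R4 − 16/5·R2.
R3 ← R3 / (-3).
R1 ← R1 − 13/7·R3.
R2 ← R2 + 11/7·R3.
R4 ← R4 − 59/7·R3.
R4 ← R4 / (-254/21).
R1 ← R1 + 67/21·R4.
R2 ← R2 − 73/42·R4.
R3 ← R3 − 4/3·R4.
Reading off the reduced rows gives x_1 = -1, x_2 = 2, x_3 = -4, x_4 = -4.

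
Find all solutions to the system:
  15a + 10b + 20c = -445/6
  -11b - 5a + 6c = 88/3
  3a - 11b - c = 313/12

a = -3/2, b = -8/3, c = -5/4

Row-reduce the augmented matrix:
R1 ← R1 / (15).
R2 ← R2 + 5·R1.
R3 ← R3 − 3·R1.
R2 ← R2 / (-23/3).
R1 ← R1 − 2/3·R2.
R3 ← R3 + 13·R2.
R3 ← R3 / (-609/23).
R1 ← R1 − 56/23·R3.
R2 ← R2 + 38/23·R3.
Reading off the reduced rows gives a = -3/2, b = -8/3, c = -5/4.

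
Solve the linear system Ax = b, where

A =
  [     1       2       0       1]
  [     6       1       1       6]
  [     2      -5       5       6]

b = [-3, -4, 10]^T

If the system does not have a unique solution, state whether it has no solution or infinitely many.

infinitely many solutions

Row-reduce:
R2 ← R2 − 6·R1.
R3 ← R3 − 2·R1.
R2 ← R2 / (-11).
R1 ← R1 − 2·R2.
R3 ← R3 + 9·R2.
R3 ← R3 / (46/11).
R1 ← R1 − 2/11·R3.
R2 ← R2 + 1/11·R3.
Rank is 3 with 4 unknowns, leaving x_4 free.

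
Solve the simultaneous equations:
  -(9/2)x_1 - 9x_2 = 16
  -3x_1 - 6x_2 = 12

no solution

Row-reduce:
R1 ← R1 / (-9/2).
R2 ← R2 + 3·R1.
Row 2 reduces to 0 = 4/3, a contradiction. The system is inconsistent.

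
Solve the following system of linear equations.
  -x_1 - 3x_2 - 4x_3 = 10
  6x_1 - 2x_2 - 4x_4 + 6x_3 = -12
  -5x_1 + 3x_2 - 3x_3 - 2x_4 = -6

Row-reduce:
R1 ← R1 / (-1).
R2 ← R2 − 6·R1.
R3 ← R3 + 5·R1.
R2 ← R2 / (-20).
R1 ← R1 − 3·R2.
R3 ← R3 − 18·R2.
R3 ← R3 / (4/5).
R1 ← R1 − 13/10·R3.
R2 ← R2 − 9/10·R3.
Rank is 3 with 4 unknowns, leaving x_4 free.

infinitely many solutions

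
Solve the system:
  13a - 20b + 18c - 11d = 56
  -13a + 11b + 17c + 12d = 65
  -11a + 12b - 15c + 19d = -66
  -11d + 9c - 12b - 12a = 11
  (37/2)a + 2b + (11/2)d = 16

no solution

Row-reduce:
R1 ← R1 / (13).
R2 ← R2 + 13·R1.
R3 ← R3 + 11·R1.
R4 ← R4 + 12·R1.
R5 ← R5 − 37/2·R1.
R2 ← R2 / (-9).
R1 ← R1 + 20/13·R2.
R3 ← R3 + 64/13·R2.
R4 ← R4 + 396/13·R2.
R5 ← R5 − 396/13·R2.
R3 ← R3 / (-2213/117).
R1 ← R1 + 538/117·R3.
R2 ← R2 + 35/9·R3.
R4 ← R4 + 1207/13·R3.
R5 ← R5 − 1207/13·R3.
R4 ← R4 / (-153649/2213).
R1 ← R1 + 7171/2213·R4.
R2 ← R2 + 4407/2213·R4.
R3 ← R3 + 1070/2213·R4.
R5 ← R5 − 153649/2213·R4.
Row 5 reduces to 0 = -1, a contradiction. The system is inconsistent.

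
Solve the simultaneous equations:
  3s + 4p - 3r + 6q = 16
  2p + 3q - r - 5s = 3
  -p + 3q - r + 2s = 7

Row-reduce:
R1 ← R1 / (4).
R2 ← R2 − 2·R1.
R3 ← R3 + 1·R1.
Swap R2 and R3.
R2 ← R2 / (9/2).
R1 ← R1 − 3/2·R2.
R3 ← R3 / (1/2).
R1 ← R1 + 1/6·R3.
R2 ← R2 + 7/18·R3.
Rank is 3 with 4 unknowns, leaving s free.

infinitely many solutions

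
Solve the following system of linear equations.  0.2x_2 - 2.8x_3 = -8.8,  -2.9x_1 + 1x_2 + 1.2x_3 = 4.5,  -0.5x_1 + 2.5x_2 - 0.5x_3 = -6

x_1 = -1, x_2 = -2, x_3 = 3

Row-reduce the augmented matrix:
Swap R1 and R2.
R1 ← R1 / (-29/10).
R3 ← R3 + 1/2·R1.
R2 ← R2 / (1/5).
R1 ← R1 + 10/29·R2.
R3 ← R3 − 135/58·R2.
R3 ← R3 / (1849/58).
R1 ← R1 + 152/29·R3.
R2 ← R2 + 14·R3.
Reading off the reduced rows gives x_1 = -1, x_2 = -2, x_3 = 3.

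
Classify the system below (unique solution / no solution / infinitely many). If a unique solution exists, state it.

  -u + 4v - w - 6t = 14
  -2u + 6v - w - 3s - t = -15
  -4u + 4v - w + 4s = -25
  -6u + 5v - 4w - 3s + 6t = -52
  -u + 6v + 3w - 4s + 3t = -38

u = 5, v = -2, w = -3, s = 0, t = -4

Row-reduce the augmented matrix:
R1 ← R1 / (-1).
R2 ← R2 + 2·R1.
R3 ← R3 + 4·R1.
R4 ← R4 + 6·R1.
R5 ← R5 + 1·R1.
R2 ← R2 / (-2).
R1 ← R1 + 4·R2.
R3 ← R3 + 12·R2.
R4 ← R4 + 19·R2.
R5 ← R5 − 2·R2.
R3 ← R3 / (-3).
R1 ← R1 + 1·R3.
R2 ← R2 + 1/2·R3.
R4 ← R4 + 15/2·R3.
R5 ← R5 − 5·R3.
R4 ← R4 / (-59/2).
R1 ← R1 + 4/3·R4.
R2 ← R2 + 13/6·R4.
R3 ← R3 + 22/3·R4.
R5 ← R5 − 89/3·R4.
R5 ← R5 / (-1285/177).
R1 ← R1 + 694/177·R5.
R2 ← R2 + 287/177·R5.
R3 ← R3 − 608/177·R5.
R4 ← R4 + 85/59·R5.
Reading off the reduced rows gives u = 5, v = -2, w = -3, s = 0, t = -4.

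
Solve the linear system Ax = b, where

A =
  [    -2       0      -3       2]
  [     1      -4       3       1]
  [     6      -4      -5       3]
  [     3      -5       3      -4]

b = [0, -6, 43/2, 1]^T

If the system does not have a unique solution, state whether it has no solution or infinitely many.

Row-reduce the augmented matrix:
R1 ← R1 / (-2).
R2 ← R2 − 1·R1.
R3 ← R3 − 6·R1.
R4 ← R4 − 3·R1.
R2 ← R2 / (-4).
R3 ← R3 + 4·R2.
R4 ← R4 + 5·R2.
R3 ← R3 / (-31/2).
R1 ← R1 − 3/2·R3.
R2 ← R2 + 3/8·R3.
R4 ← R4 + 27/8·R3.
R4 ← R4 / (-623/124).
R1 ← R1 + 10/31·R4.
R2 ← R2 + 83/124·R4.
R3 ← R3 + 14/31·R4.
Reading off the reduced rows gives x_1 = 5/2, x_2 = 1/2, x_3 = -2, x_4 = -1/2.

x_1 = 5/2, x_2 = 1/2, x_3 = -2, x_4 = -1/2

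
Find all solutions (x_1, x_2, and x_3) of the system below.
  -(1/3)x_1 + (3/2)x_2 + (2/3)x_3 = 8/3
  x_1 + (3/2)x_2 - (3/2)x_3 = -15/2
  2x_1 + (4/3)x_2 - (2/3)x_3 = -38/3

Row-reduce the augmented matrix:
R1 ← R1 / (-1/3).
R2 ← R2 − 1·R1.
R3 ← R3 − 2·R1.
R2 ← R2 / (6).
R1 ← R1 + 9/2·R2.
R3 ← R3 − 31/3·R2.
R3 ← R3 / (89/36).
R1 ← R1 + 13/8·R3.
R2 ← R2 − 1/12·R3.
Reading off the reduced rows gives x_1 = -6, x_2 = 0, x_3 = 1.

x_1 = -6, x_2 = 0, x_3 = 1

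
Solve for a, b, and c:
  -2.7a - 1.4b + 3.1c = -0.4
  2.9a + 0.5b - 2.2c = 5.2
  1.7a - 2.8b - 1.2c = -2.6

Row-reduce the augmented matrix:
R1 ← R1 / (-27/10).
R2 ← R2 − 29/10·R1.
R3 ← R3 − 17/10·R1.
R2 ← R2 / (-271/270).
R1 ← R1 − 14/27·R2.
R3 ← R3 + 497/135·R2.
R3 ← R3 / (-9191/2710).
R1 ← R1 + 153/271·R3.
R2 ← R2 + 305/271·R3.
Reading off the reduced rows gives a = 6, b = 2, c = 6.

a = 6, b = 2, c = 6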